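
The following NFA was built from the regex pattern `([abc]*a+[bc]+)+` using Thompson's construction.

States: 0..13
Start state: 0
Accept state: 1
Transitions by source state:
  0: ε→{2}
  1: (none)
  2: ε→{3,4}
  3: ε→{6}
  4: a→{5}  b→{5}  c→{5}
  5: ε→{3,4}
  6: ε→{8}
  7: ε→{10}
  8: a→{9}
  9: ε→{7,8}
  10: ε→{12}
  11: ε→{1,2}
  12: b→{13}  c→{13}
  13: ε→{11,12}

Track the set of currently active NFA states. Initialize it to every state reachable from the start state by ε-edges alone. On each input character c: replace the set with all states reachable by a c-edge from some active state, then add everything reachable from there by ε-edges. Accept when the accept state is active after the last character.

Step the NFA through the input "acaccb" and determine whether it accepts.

start: ε-closure({0}) = {0,2,3,4,6,8}
'a' @ 1: {3,4,5,6,7,8,9,10,12}
'c' @ 2: {1,2,3,4,5,6,8,11,12,13}  (accept∈set)
'a' @ 3: {3,4,5,6,7,8,9,10,12}
'c' @ 4: {1,2,3,4,5,6,8,11,12,13}  (accept∈set)
'c' @ 5: {1,2,3,4,5,6,8,11,12,13}  (accept∈set)
'b' @ 6: {1,2,3,4,5,6,8,11,12,13}  (accept∈set)
final: {1,2,3,4,5,6,8,11,12,13}; accept 1 in set

Answer: ACCEPT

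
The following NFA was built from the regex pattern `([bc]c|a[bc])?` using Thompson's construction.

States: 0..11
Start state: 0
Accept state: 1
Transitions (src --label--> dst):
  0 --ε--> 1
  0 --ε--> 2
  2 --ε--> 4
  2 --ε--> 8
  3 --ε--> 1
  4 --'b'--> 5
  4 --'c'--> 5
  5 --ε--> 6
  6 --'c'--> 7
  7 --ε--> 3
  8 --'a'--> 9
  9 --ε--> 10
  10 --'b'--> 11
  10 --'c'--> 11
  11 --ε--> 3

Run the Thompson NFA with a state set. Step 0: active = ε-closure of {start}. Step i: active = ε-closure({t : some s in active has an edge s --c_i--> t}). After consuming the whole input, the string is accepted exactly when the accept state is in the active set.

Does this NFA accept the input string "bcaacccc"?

S₀ = ε-closure({0}) = {0,1,2,4,8}
'b' @ 1: {5,6}
'c' @ 2: {1,3,7}  (accept∈set)
'a' @ 3: {}  — state set empty
rest 'acccc' ignored (set empty)
final: {}; accept 1 not in set

Answer: REJECT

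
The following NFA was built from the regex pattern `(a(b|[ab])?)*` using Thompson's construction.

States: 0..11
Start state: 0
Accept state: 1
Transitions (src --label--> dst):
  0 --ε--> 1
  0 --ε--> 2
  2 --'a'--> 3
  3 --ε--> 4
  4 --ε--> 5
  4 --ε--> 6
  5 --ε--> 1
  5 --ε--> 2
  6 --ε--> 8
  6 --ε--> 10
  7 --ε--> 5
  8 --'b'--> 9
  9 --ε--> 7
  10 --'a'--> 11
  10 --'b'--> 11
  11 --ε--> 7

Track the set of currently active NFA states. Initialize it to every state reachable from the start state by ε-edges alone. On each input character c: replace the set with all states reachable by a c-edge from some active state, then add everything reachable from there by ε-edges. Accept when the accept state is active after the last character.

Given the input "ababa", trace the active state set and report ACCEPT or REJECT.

start: ε-closure({0}) = {0,1,2}
'a' @ 1: {1,2,3,4,5,6,8,10}  (accept∈set)
'b' @ 2: {1,2,5,7,9,11}  (accept∈set)
'a' @ 3: {1,2,3,4,5,6,8,10}  (accept∈set)
'b' @ 4: {1,2,5,7,9,11}  (accept∈set)
'a' @ 5: {1,2,3,4,5,6,8,10}  (accept∈set)
final: {1,2,3,4,5,6,8,10}; accept 1 in set

Answer: ACCEPT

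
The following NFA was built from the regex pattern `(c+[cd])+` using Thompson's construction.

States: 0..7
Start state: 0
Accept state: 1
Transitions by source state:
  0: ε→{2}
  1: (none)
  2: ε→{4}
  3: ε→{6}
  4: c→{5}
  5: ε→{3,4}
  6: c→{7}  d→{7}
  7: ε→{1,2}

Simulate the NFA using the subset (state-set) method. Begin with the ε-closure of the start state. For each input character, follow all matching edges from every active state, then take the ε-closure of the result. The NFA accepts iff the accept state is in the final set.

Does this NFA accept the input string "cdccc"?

S₀ = ε-closure({0}) = {0,2,4}
'c' @ 1: {3,4,5,6}
'd' @ 2: {1,2,4,7}  (accept∈set)
'c' @ 3: {3,4,5,6}
'c' @ 4: {1,2,3,4,5,6,7}  (accept∈set)
'c' @ 5: {1,2,3,4,5,6,7}  (accept∈set)
end set {1,2,3,4,5,6,7} — state 1 in

Answer: ACCEPT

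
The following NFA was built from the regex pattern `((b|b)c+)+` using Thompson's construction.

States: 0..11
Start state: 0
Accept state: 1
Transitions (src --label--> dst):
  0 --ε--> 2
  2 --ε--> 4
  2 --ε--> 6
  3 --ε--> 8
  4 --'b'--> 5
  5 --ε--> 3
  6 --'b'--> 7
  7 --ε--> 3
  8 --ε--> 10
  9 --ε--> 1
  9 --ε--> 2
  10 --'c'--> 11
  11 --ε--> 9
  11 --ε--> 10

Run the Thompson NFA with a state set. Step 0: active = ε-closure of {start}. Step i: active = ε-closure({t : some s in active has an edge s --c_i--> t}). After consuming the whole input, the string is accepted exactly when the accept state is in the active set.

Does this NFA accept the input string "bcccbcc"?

initial (ε-close {0}): {0,2,4,6}
'b' @ 1: {3,5,7,8,10}
'c' @ 2: {1,2,4,6,9,10,11}  ✓accept
'c' @ 3: {1,2,4,6,9,10,11}  ✓accept
'c' @ 4: {1,2,4,6,9,10,11}  ✓accept
'b' @ 5: {3,5,7,8,10}
'c' @ 6: {1,2,4,6,9,10,11}  ✓accept
'c' @ 7: {1,2,4,6,9,10,11}  ✓accept
final: {1,2,4,6,9,10,11}; accept 1 in set

Answer: ACCEPT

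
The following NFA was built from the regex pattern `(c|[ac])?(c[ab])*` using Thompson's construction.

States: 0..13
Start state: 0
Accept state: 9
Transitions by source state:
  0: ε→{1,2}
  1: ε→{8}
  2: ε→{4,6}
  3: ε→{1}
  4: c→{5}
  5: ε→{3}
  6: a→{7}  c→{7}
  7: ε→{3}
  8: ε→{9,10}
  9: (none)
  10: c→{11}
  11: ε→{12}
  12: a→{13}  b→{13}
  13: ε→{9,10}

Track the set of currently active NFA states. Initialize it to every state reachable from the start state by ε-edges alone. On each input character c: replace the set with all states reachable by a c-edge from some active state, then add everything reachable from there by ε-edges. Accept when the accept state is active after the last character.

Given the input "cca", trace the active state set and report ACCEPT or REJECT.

Answer: ACCEPT

Trace:
initial (ε-close {0}): {0,1,2,4,6,8,9,10}
'c' @ 1: {1,3,5,7,8,9,10,11,12}  [accepting]
'c' @ 2: {11,12}
'a' @ 3: {9,10,13}  [accepting]
end set {9,10,13} — state 9 in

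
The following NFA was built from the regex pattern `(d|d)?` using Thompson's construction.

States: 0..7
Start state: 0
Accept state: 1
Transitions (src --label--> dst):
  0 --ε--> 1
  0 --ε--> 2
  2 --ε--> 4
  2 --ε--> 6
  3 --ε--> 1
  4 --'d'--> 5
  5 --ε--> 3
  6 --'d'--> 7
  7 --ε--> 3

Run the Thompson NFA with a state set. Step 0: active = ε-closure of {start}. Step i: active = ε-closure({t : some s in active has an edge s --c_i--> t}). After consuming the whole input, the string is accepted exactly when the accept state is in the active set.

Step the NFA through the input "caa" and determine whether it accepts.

S₀ = ε-closure({0}) = {0,1,2,4,6}
'c' @ 1: {}  — dead — no transitions
rest 'aa' ignored (set empty)
after full input: {}  (accept=1 not in)

Answer: REJECT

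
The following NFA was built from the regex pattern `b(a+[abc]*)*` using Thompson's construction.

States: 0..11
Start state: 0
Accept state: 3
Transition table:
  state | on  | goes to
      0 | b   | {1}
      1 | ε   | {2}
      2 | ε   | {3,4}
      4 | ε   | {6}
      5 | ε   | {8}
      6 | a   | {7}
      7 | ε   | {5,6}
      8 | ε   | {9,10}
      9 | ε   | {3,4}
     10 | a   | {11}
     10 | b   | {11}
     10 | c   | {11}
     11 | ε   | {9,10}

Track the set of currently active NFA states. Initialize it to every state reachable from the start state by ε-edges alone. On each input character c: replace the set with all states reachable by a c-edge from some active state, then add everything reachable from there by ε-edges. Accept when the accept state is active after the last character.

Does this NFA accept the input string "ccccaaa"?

start: ε-closure({0}) = {0}
'c' @ 1: {}  — state set empty
rest 'cccaaa' ignored (set empty)
after full input: {}  (accept=3 not in)

Answer: REJECT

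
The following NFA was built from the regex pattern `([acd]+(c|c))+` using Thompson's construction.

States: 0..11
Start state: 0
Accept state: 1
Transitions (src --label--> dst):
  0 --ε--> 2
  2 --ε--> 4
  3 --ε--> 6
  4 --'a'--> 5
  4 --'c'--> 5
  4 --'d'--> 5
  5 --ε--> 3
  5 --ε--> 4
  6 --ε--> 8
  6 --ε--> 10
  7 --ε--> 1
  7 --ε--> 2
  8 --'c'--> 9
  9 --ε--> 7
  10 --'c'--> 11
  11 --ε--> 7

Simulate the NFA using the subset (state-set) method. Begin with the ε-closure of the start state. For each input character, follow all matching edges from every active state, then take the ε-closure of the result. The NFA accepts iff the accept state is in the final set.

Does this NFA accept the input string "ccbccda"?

Answer: REJECT

Steps:
S₀ = ε-closure({0}) = {0,2,4}
'c' @ 1: {3,4,5,6,8,10}
'c' @ 2: {1,2,3,4,5,6,7,8,9,10,11}  ✓accept
'b' @ 3: {}  — dead — no transitions
rest 'ccda' ignored (set empty)
end set {} — state 1 not in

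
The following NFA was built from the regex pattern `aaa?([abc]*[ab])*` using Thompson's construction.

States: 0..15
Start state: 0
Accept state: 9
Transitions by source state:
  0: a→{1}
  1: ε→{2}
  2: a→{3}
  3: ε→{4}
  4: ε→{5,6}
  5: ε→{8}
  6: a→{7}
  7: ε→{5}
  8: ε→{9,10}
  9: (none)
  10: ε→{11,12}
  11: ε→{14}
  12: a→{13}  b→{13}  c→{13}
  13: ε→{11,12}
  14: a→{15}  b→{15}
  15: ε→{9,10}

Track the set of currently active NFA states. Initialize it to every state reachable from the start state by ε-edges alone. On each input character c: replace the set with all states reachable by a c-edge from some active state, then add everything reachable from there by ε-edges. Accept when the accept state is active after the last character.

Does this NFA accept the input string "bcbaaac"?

start: ε-closure({0}) = {0}
'b' @ 1: {}  — no active states
rest 'cbaaac' ignored (set empty)
end set {} — state 9 not in

Answer: REJECT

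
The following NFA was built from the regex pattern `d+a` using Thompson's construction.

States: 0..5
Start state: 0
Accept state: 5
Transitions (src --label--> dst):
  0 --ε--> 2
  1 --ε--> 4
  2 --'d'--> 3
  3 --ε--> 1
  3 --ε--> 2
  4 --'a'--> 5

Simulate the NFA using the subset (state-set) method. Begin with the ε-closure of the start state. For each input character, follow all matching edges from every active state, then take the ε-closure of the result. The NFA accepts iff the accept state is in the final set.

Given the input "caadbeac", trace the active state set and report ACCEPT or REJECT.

start: ε-closure({0}) = {0,2}
'c' @ 1: {}  — state set empty
rest 'aadbeac' ignored (set empty)
after full input: {}  (accept=5 not in)

Answer: REJECT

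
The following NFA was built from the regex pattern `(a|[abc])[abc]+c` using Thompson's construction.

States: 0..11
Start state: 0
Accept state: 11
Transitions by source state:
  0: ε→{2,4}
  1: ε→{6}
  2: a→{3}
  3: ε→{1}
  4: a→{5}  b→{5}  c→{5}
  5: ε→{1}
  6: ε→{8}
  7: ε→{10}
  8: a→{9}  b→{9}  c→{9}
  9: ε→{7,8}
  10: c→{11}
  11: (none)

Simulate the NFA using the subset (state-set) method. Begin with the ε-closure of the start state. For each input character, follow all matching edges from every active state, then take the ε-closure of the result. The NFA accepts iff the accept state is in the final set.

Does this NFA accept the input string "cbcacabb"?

S₀ = ε-closure({0}) = {0,2,4}
'c' @ 1: {1,5,6,8}
'b' @ 2: {7,8,9,10}
'c' @ 3: {7,8,9,10,11}  [accepting]
'a' @ 4: {7,8,9,10}
'c' @ 5: {7,8,9,10,11}  [accepting]
'a' @ 6: {7,8,9,10}
'b' @ 7: {7,8,9,10}
'b' @ 8: {7,8,9,10}
end set {7,8,9,10} — state 11 not in

Answer: REJECT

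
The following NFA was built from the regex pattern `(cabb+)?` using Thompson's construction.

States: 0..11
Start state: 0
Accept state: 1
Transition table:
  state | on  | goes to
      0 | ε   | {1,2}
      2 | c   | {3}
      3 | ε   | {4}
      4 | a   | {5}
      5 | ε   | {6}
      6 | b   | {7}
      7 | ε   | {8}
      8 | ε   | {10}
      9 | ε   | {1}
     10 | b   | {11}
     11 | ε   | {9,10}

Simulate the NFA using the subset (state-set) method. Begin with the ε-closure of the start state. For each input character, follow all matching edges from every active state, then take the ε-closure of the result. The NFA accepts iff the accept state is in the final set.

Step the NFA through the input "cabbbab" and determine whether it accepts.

Answer: REJECT

Derivation:
S₀ = ε-closure({0}) = {0,1,2}
'c' @ 1: {3,4}
'a' @ 2: {5,6}
'b' @ 3: {7,8,10}
'b' @ 4: {1,9,10,11}  [accepting]
'b' @ 5: {1,9,10,11}  [accepting]
'a' @ 6: {}  — state set empty
rest 'b' ignored (set empty)
final: {}; accept 1 not in set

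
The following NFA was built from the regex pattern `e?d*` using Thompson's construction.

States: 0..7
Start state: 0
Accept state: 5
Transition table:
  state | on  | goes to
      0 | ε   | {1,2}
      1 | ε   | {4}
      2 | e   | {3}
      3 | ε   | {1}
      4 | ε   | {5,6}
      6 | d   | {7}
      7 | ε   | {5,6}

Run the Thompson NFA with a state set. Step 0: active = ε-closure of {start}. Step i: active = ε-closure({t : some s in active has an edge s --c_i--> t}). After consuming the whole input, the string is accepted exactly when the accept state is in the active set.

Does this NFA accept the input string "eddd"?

initial (ε-close {0}): {0,1,2,4,5,6}
'e' @ 1: {1,3,4,5,6}  [accepting]
'd' @ 2: {5,6,7}  [accepting]
'd' @ 3: {5,6,7}  [accepting]
'd' @ 4: {5,6,7}  [accepting]
end set {5,6,7} — state 5 in

Answer: ACCEPT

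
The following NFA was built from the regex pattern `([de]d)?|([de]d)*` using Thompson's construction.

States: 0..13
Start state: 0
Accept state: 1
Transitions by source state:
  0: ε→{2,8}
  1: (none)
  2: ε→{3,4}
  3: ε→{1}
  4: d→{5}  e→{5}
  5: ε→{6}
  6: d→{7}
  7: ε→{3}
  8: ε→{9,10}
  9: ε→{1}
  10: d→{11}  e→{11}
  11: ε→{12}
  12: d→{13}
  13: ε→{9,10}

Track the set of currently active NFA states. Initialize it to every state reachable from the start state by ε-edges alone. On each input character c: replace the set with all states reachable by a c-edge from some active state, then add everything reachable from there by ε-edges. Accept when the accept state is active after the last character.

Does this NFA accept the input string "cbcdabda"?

Answer: REJECT

Trace:
S₀ = ε-closure({0}) = {0,1,2,3,4,8,9,10}
'c' @ 1: {}  — state set empty
rest 'bcdabda' ignored (set empty)
end set {} — state 1 not in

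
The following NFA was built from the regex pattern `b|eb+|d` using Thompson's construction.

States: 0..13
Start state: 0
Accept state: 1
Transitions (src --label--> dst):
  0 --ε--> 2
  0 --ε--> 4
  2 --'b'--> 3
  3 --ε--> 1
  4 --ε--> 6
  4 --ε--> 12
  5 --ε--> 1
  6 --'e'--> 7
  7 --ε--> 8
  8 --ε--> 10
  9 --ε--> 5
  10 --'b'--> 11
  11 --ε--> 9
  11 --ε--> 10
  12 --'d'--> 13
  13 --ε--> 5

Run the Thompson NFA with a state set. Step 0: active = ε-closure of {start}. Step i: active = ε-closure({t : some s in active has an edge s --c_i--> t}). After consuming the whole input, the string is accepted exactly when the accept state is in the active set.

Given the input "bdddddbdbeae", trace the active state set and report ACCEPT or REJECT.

start: ε-closure({0}) = {0,2,4,6,12}
'b' @ 1: {1,3}  [accepting]
'd' @ 2: {}  — no active states
rest 'ddddbdbeae' ignored (set empty)
end set {} — state 1 not in

Answer: REJECT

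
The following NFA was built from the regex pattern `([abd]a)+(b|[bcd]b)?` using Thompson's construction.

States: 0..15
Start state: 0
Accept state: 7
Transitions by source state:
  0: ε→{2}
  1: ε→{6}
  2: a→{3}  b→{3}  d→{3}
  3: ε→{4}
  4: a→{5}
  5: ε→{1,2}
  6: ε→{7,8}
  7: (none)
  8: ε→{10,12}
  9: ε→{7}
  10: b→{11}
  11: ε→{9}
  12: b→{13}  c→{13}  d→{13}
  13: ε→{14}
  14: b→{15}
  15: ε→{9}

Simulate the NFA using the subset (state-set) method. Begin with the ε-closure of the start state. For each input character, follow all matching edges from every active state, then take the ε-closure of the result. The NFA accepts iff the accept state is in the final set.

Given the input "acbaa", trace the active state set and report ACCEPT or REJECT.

Answer: REJECT

Trace:
S₀ = ε-closure({0}) = {0,2}
'a' @ 1: {3,4}
'c' @ 2: {}  — dead — no transitions
rest 'baa' ignored (set empty)
after full input: {}  (accept=7 not in)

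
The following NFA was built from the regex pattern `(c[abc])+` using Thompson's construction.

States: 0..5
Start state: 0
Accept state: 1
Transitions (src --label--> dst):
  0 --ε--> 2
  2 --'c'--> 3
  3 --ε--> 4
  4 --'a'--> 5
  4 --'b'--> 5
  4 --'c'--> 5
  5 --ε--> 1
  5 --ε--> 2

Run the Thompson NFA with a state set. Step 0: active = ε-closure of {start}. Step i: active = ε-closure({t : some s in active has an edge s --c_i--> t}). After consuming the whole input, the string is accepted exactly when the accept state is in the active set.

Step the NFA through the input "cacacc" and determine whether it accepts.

Answer: ACCEPT

Derivation:
initial (ε-close {0}): {0,2}
'c' @ 1: {3,4}
'a' @ 2: {1,2,5}  [accepting]
'c' @ 3: {3,4}
'a' @ 4: {1,2,5}  [accepting]
'c' @ 5: {3,4}
'c' @ 6: {1,2,5}  [accepting]
final: {1,2,5}; accept 1 in set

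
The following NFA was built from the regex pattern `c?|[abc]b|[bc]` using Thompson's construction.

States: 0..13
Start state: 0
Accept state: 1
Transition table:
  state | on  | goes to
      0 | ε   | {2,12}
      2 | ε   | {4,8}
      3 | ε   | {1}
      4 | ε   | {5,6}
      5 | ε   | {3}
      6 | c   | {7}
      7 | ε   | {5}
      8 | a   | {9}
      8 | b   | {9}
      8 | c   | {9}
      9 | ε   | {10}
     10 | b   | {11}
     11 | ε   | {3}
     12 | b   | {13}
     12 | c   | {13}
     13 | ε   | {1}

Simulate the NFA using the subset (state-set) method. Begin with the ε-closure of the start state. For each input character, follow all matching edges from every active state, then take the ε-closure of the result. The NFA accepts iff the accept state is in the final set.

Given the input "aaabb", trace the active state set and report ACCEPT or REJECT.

S₀ = ε-closure({0}) = {0,1,2,3,4,5,6,8,12}
'a' @ 1: {9,10}
'a' @ 2: {}  — state set empty
rest 'abb' ignored (set empty)
end set {} — state 1 not in

Answer: REJECT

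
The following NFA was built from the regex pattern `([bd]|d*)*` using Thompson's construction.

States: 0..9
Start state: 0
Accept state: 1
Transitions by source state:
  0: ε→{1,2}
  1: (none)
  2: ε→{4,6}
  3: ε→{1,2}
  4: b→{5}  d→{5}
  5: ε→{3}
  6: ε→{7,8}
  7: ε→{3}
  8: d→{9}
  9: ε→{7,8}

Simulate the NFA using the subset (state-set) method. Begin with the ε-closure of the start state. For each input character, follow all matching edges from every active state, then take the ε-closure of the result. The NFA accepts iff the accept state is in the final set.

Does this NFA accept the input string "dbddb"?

Answer: ACCEPT

Steps:
start: ε-closure({0}) = {0,1,2,3,4,6,7,8}
'd' @ 1: {1,2,3,4,5,6,7,8,9}  ✓accept
'b' @ 2: {1,2,3,4,5,6,7,8}  ✓accept
'd' @ 3: {1,2,3,4,5,6,7,8,9}  ✓accept
'd' @ 4: {1,2,3,4,5,6,7,8,9}  ✓accept
'b' @ 5: {1,2,3,4,5,6,7,8}  ✓accept
final: {1,2,3,4,5,6,7,8}; accept 1 in set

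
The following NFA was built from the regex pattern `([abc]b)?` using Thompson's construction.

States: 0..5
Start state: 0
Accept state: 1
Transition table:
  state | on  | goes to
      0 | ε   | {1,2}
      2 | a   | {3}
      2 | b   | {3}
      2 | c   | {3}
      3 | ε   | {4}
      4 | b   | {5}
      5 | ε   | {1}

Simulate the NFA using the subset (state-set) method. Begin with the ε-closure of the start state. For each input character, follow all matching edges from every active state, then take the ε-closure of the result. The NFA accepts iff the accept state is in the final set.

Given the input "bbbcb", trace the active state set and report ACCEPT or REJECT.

Answer: REJECT

Derivation:
initial (ε-close {0}): {0,1,2}
'b' @ 1: {3,4}
'b' @ 2: {1,5}  ✓accept
'b' @ 3: {}  — no active states
rest 'cb' ignored (set empty)
end set {} — state 1 not in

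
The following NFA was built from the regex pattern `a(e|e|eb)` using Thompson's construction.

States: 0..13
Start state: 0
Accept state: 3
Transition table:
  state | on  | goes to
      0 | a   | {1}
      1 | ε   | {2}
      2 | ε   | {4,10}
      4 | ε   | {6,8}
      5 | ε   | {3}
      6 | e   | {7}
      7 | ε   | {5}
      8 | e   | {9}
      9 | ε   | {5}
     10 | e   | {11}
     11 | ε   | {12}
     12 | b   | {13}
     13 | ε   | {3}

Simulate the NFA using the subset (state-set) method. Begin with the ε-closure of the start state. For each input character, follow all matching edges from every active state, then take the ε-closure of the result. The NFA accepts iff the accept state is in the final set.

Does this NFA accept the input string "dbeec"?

S₀ = ε-closure({0}) = {0}
'd' @ 1: {}  — dead — no transitions
rest 'beec' ignored (set empty)
end set {} — state 3 not in

Answer: REJECT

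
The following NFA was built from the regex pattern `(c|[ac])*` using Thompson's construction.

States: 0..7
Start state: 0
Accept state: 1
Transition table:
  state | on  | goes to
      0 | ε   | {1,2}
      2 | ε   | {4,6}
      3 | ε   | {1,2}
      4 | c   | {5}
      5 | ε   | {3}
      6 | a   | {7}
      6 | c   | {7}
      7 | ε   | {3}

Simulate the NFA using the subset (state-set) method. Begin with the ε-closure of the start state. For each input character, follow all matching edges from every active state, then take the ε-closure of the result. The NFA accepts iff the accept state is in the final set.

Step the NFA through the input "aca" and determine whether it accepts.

Answer: ACCEPT

Steps:
initial (ε-close {0}): {0,1,2,4,6}
'a' @ 1: {1,2,3,4,6,7}  ✓accept
'c' @ 2: {1,2,3,4,5,6,7}  ✓accept
'a' @ 3: {1,2,3,4,6,7}  ✓accept
after full input: {1,2,3,4,6,7}  (accept=1 in)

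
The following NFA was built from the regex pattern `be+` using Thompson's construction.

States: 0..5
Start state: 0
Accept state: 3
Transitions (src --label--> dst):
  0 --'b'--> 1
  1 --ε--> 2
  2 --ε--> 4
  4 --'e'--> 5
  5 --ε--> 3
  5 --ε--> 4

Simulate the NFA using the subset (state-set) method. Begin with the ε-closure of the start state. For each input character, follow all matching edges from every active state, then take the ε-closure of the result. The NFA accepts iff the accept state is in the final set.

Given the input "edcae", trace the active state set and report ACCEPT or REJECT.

Answer: REJECT

Steps:
initial (ε-close {0}): {0}
'e' @ 1: {}  — dead — no transitions
rest 'dcae' ignored (set empty)
final: {}; accept 3 not in set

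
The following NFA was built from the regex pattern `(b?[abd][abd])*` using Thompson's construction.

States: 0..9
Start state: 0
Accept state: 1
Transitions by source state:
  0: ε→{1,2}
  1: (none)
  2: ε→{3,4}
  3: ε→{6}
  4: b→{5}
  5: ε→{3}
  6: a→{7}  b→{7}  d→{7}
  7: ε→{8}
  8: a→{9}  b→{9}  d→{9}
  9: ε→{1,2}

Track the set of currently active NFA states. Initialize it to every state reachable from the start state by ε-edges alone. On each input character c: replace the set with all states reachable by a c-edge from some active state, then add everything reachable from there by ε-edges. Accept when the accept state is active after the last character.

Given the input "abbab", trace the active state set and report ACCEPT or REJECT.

Answer: ACCEPT

Steps:
initial (ε-close {0}): {0,1,2,3,4,6}
'a' @ 1: {7,8}
'b' @ 2: {1,2,3,4,6,9}  (accept∈set)
'b' @ 3: {3,5,6,7,8}
'a' @ 4: {1,2,3,4,6,7,8,9}  (accept∈set)
'b' @ 5: {1,2,3,4,5,6,7,8,9}  (accept∈set)
end set {1,2,3,4,5,6,7,8,9} — state 1 in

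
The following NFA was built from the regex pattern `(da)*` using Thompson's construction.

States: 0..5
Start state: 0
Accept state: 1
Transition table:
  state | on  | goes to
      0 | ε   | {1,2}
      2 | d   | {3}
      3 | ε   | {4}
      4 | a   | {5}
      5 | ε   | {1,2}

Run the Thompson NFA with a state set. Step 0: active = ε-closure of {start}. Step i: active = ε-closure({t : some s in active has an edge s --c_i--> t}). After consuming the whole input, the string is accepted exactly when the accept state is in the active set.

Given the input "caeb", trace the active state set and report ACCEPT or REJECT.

Answer: REJECT

Trace:
S₀ = ε-closure({0}) = {0,1,2}
'c' @ 1: {}  — state set empty
rest 'aeb' ignored (set empty)
final: {}; accept 1 not in set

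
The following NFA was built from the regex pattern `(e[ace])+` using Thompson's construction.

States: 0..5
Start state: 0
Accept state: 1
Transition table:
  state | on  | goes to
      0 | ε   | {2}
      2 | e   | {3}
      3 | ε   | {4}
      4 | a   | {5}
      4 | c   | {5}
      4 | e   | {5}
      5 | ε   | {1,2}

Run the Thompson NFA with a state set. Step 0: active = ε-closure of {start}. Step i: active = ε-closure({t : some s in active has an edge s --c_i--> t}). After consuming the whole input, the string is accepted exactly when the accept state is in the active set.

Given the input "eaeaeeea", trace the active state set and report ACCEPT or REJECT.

start: ε-closure({0}) = {0,2}
'e' @ 1: {3,4}
'a' @ 2: {1,2,5}  ✓accept
'e' @ 3: {3,4}
'a' @ 4: {1,2,5}  ✓accept
'e' @ 5: {3,4}
'e' @ 6: {1,2,5}  ✓accept
'e' @ 7: {3,4}
'a' @ 8: {1,2,5}  ✓accept
after full input: {1,2,5}  (accept=1 in)

Answer: ACCEPT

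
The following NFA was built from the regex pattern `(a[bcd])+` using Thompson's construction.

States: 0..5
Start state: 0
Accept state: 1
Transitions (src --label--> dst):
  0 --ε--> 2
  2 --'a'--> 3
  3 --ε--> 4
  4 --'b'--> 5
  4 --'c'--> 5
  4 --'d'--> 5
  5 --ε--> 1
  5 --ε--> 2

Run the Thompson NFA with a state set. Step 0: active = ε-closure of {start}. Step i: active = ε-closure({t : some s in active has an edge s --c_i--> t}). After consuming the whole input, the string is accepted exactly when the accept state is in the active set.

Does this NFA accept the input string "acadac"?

S₀ = ε-closure({0}) = {0,2}
'a' @ 1: {3,4}
'c' @ 2: {1,2,5}  [accepting]
'a' @ 3: {3,4}
'd' @ 4: {1,2,5}  [accepting]
'a' @ 5: {3,4}
'c' @ 6: {1,2,5}  [accepting]
final: {1,2,5}; accept 1 in set

Answer: ACCEPT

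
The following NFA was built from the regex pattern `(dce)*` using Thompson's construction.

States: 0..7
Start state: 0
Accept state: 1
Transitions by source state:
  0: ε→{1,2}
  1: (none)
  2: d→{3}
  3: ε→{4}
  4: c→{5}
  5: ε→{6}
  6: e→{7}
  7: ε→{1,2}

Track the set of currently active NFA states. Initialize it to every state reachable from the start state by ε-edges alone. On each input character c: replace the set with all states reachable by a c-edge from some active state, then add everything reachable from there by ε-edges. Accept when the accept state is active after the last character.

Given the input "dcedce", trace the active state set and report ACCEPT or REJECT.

Answer: ACCEPT

Steps:
start: ε-closure({0}) = {0,1,2}
'd' @ 1: {3,4}
'c' @ 2: {5,6}
'e' @ 3: {1,2,7}  ✓accept
'd' @ 4: {3,4}
'c' @ 5: {5,6}
'e' @ 6: {1,2,7}  ✓accept
final: {1,2,7}; accept 1 in set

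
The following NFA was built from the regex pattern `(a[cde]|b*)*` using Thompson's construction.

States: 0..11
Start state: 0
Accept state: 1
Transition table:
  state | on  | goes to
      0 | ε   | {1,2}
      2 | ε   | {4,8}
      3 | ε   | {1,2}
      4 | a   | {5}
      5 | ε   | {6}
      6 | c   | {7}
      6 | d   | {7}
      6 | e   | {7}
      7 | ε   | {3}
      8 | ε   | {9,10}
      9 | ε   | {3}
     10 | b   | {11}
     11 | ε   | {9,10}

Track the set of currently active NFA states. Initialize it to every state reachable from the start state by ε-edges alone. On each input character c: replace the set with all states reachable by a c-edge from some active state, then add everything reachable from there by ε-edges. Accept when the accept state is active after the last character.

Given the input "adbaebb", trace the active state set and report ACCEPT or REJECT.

Answer: ACCEPT

Derivation:
start: ε-closure({0}) = {0,1,2,3,4,8,9,10}
'a' @ 1: {5,6}
'd' @ 2: {1,2,3,4,7,8,9,10}  ✓accept
'b' @ 3: {1,2,3,4,8,9,10,11}  ✓accept
'a' @ 4: {5,6}
'e' @ 5: {1,2,3,4,7,8,9,10}  ✓accept
'b' @ 6: {1,2,3,4,8,9,10,11}  ✓accept
'b' @ 7: {1,2,3,4,8,9,10,11}  ✓accept
final: {1,2,3,4,8,9,10,11}; accept 1 in set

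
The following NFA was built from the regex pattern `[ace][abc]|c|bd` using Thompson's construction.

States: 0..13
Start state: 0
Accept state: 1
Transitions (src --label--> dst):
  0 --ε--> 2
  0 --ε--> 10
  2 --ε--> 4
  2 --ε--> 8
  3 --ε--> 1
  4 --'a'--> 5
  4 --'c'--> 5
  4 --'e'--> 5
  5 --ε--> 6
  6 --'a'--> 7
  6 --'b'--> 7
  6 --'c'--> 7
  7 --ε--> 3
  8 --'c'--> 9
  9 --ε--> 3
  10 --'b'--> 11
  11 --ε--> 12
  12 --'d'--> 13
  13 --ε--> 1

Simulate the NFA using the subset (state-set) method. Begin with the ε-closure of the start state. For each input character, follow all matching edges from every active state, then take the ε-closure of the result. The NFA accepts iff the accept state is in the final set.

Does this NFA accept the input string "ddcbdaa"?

Answer: REJECT

Steps:
initial (ε-close {0}): {0,2,4,8,10}
'd' @ 1: {}  — dead — no transitions
rest 'dcbdaa' ignored (set empty)
final: {}; accept 1 not in set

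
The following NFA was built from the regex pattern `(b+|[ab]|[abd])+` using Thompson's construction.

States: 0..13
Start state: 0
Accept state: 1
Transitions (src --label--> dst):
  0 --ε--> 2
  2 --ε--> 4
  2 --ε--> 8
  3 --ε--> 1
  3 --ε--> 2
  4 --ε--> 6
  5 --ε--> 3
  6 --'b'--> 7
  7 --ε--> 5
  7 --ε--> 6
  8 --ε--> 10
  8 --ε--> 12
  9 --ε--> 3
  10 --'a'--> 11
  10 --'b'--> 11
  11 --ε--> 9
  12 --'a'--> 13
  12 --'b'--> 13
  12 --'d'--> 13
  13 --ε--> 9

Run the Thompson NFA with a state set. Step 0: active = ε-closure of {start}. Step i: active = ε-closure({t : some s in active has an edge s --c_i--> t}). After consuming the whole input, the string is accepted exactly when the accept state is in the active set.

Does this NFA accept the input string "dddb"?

S₀ = ε-closure({0}) = {0,2,4,6,8,10,12}
'd' @ 1: {1,2,3,4,6,8,9,10,12,13}  (accept∈set)
'd' @ 2: {1,2,3,4,6,8,9,10,12,13}  (accept∈set)
'd' @ 3: {1,2,3,4,6,8,9,10,12,13}  (accept∈set)
'b' @ 4: {1,2,3,4,5,6,7,8,9,10,11,12,13}  (accept∈set)
end set {1,2,3,4,5,6,7,8,9,10,11,12,13} — state 1 in

Answer: ACCEPT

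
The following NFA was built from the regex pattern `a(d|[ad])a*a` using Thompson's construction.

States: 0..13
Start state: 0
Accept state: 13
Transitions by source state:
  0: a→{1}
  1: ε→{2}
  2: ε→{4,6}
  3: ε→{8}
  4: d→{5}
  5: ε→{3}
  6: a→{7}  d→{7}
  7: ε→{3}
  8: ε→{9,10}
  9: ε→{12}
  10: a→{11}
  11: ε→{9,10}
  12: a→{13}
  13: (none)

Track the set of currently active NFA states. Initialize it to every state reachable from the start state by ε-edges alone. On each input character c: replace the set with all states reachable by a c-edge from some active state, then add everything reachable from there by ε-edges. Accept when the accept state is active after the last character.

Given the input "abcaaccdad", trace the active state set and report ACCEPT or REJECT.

start: ε-closure({0}) = {0}
'a' @ 1: {1,2,4,6}
'b' @ 2: {}  — no active states
rest 'caaccdad' ignored (set empty)
after full input: {}  (accept=13 not in)

Answer: REJECT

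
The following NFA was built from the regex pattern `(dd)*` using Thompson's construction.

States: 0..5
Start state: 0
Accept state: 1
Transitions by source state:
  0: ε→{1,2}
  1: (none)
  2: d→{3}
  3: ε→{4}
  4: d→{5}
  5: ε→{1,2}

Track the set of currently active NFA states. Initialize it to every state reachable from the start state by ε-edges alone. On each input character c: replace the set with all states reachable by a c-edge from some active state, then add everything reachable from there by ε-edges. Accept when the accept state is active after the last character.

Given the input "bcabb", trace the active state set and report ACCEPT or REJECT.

initial (ε-close {0}): {0,1,2}
'b' @ 1: {}  — state set empty
rest 'cabb' ignored (set empty)
final: {}; accept 1 not in set

Answer: REJECT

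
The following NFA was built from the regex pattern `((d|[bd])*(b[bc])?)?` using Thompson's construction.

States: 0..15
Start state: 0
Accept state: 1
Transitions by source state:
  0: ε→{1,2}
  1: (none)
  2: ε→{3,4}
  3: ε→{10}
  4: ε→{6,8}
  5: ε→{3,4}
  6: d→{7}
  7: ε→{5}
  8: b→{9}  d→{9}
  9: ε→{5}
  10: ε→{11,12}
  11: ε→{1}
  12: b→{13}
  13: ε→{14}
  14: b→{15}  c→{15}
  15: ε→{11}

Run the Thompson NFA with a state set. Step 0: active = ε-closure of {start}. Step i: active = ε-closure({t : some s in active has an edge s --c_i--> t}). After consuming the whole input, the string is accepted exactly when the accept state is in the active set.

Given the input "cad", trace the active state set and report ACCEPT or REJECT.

S₀ = ε-closure({0}) = {0,1,2,3,4,6,8,10,11,12}
'c' @ 1: {}  — no active states
rest 'ad' ignored (set empty)
after full input: {}  (accept=1 not in)

Answer: REJECT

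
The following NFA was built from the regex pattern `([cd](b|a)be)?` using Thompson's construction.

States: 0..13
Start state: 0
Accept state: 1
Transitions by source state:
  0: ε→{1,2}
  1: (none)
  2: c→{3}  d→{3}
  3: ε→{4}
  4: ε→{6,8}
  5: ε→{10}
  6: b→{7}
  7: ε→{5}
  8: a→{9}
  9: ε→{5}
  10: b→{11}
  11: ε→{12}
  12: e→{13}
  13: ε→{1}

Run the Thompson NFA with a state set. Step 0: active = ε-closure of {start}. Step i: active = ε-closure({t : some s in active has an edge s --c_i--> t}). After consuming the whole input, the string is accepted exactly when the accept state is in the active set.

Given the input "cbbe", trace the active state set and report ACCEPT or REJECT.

initial (ε-close {0}): {0,1,2}
'c' @ 1: {3,4,6,8}
'b' @ 2: {5,7,10}
'b' @ 3: {11,12}
'e' @ 4: {1,13}  (accept∈set)
final: {1,13}; accept 1 in set

Answer: ACCEPT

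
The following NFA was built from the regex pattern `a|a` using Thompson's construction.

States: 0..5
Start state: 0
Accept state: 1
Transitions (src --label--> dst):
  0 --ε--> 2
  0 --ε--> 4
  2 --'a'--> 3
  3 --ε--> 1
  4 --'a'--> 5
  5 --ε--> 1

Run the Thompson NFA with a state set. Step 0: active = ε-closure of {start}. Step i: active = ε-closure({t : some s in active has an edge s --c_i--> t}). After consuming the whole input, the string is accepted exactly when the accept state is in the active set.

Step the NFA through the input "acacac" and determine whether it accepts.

Answer: REJECT

Derivation:
initial (ε-close {0}): {0,2,4}
'a' @ 1: {1,3,5}  [accepting]
'c' @ 2: {}  — state set empty
rest 'acac' ignored (set empty)
after full input: {}  (accept=1 not in)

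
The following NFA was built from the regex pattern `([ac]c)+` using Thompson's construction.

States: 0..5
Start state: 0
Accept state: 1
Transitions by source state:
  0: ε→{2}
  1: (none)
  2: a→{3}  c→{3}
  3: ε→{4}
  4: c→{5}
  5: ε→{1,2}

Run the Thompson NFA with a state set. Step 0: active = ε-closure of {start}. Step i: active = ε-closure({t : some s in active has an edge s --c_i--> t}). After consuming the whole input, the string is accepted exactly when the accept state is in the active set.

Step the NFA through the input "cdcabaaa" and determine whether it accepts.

initial (ε-close {0}): {0,2}
'c' @ 1: {3,4}
'd' @ 2: {}  — no active states
rest 'cabaaa' ignored (set empty)
end set {} — state 1 not in

Answer: REJECT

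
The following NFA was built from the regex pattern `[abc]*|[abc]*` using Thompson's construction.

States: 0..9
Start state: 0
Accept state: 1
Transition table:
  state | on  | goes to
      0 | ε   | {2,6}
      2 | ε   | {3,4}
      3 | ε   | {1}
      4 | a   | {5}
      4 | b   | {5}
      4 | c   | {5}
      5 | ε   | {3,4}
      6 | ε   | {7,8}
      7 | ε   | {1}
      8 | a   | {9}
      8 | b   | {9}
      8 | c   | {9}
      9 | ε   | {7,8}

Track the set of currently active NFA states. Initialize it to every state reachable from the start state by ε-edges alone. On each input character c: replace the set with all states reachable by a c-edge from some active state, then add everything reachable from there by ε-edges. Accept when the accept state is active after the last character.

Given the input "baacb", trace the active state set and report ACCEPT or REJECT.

Answer: ACCEPT

Steps:
initial (ε-close {0}): {0,1,2,3,4,6,7,8}
'b' @ 1: {1,3,4,5,7,8,9}  [accepting]
'a' @ 2: {1,3,4,5,7,8,9}  [accepting]
'a' @ 3: {1,3,4,5,7,8,9}  [accepting]
'c' @ 4: {1,3,4,5,7,8,9}  [accepting]
'b' @ 5: {1,3,4,5,7,8,9}  [accepting]
final: {1,3,4,5,7,8,9}; accept 1 in set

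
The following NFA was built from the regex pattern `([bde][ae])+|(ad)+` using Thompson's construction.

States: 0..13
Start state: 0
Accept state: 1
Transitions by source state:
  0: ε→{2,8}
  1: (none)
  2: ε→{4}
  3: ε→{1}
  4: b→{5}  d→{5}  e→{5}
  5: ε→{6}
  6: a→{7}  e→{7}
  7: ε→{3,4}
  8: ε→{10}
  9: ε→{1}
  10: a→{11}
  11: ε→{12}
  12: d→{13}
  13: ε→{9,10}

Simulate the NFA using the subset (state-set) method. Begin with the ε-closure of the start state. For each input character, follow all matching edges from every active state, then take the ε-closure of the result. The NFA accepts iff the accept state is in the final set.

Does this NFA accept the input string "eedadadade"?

S₀ = ε-closure({0}) = {0,2,4,8,10}
'e' @ 1: {5,6}
'e' @ 2: {1,3,4,7}  [accepting]
'd' @ 3: {5,6}
'a' @ 4: {1,3,4,7}  [accepting]
'd' @ 5: {5,6}
'a' @ 6: {1,3,4,7}  [accepting]
'd' @ 7: {5,6}
'a' @ 8: {1,3,4,7}  [accepting]
'd' @ 9: {5,6}
'e' @ 10: {1,3,4,7}  [accepting]
end set {1,3,4,7} — state 1 in

Answer: ACCEPT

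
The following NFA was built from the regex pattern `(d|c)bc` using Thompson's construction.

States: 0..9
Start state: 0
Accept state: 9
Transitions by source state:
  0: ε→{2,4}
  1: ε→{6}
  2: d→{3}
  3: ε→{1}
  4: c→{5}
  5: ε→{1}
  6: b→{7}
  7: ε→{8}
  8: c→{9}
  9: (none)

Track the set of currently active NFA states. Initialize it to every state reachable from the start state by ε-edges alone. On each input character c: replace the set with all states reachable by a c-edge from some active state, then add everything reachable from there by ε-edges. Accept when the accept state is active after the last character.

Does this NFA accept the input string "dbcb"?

Answer: REJECT

Derivation:
initial (ε-close {0}): {0,2,4}
'd' @ 1: {1,3,6}
'b' @ 2: {7,8}
'c' @ 3: {9}  (accept∈set)
'b' @ 4: {}  — no active states
final: {}; accept 9 not in set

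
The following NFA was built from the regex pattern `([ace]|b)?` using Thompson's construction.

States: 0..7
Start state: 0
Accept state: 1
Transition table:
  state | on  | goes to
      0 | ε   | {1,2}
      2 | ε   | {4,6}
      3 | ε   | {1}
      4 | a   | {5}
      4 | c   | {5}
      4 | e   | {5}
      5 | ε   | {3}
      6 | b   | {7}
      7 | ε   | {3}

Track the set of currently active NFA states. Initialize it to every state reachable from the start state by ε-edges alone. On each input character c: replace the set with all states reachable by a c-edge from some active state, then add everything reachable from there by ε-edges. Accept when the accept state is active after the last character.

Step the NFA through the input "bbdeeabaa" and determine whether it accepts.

Answer: REJECT

Trace:
S₀ = ε-closure({0}) = {0,1,2,4,6}
'b' @ 1: {1,3,7}  ✓accept
'b' @ 2: {}  — state set empty
rest 'deeabaa' ignored (set empty)
after full input: {}  (accept=1 not in)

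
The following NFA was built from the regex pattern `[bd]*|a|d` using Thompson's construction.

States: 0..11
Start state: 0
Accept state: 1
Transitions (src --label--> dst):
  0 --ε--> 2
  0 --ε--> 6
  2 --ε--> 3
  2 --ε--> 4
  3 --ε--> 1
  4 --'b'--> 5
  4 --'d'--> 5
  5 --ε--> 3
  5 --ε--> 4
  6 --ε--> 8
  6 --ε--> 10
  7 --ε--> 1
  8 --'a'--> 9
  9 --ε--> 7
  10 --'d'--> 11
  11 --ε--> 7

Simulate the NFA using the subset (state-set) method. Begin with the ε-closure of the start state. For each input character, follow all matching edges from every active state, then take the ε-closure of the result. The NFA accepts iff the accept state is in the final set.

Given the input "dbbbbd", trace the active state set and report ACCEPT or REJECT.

start: ε-closure({0}) = {0,1,2,3,4,6,8,10}
'd' @ 1: {1,3,4,5,7,11}  ✓accept
'b' @ 2: {1,3,4,5}  ✓accept
'b' @ 3: {1,3,4,5}  ✓accept
'b' @ 4: {1,3,4,5}  ✓accept
'b' @ 5: {1,3,4,5}  ✓accept
'd' @ 6: {1,3,4,5}  ✓accept
after full input: {1,3,4,5}  (accept=1 in)

Answer: ACCEPT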